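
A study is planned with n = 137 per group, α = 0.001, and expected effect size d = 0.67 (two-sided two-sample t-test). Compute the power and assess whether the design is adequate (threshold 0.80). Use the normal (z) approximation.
Power ≈ 0.99; the study is adequately powered (power ≥ 0.80)

Power calculation (two-sample t-test, normal approximation):
z_β = d · √(n/2) - z_{α/2}
z_β = 0.67 · √(137/2) - 3.291
z_β = 0.67 · 8.276 - 3.291
z_β = 2.255

Power = Φ(z_β) = Φ(2.255) ≈ 0.988

Effect size d = 0.67 is medium by Cohen's convention (0.2/0.5/0.8).

Threshold: power ≥ 0.80 is conventionally adequate.
Power ≈ 0.99 → the study is adequately powered (power ≥ 0.80).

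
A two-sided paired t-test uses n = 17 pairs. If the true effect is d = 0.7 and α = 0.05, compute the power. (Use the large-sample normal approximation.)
Power ≈ 0.82

Power calculation (paired t-test, normal approximation):
z_β = d · √n - z_{α/2}
z_β = 0.7 · √17 - 1.960
z_β = 0.7 · 4.123 - 1.960
z_β = 0.926

Power = Φ(z_β) = Φ(0.926) ≈ 0.823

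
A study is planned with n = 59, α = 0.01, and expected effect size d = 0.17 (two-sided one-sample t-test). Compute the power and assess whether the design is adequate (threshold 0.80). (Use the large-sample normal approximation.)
Power ≈ 0.10; the study is underpowered (power < 0.80)

Power calculation (one-sample t-test, normal approximation):
z_β = d · √n - z_{α/2}
z_β = 0.17 · √59 - 2.576
z_β = 0.17 · 7.681 - 2.576
z_β = -1.270

Power = Φ(z_β) = Φ(-1.270) ≈ 0.102

Effect size d = 0.17 is very small by Cohen's convention (0.2/0.5/0.8).

Threshold: power ≥ 0.80 is conventionally adequate.
Power ≈ 0.10 → the study is underpowered (power < 0.80).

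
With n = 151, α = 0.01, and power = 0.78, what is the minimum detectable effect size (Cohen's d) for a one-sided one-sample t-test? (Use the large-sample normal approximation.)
d ≈ 0.25

Minimum detectable effect (one-sample t-test, normal approximation):
d = (z_α + z_β) / √n
d = (2.326 + 0.772) / √151
d = 3.099 / 12.288
d ≈ 0.25

By Cohen's convention (0.2 small / 0.5 medium / 0.8 large): small effect.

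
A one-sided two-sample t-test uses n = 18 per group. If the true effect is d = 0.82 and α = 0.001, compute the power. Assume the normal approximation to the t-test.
Power ≈ 0.26

Power calculation (two-sample t-test, normal approximation):
z_β = d · √(n/2) - z_α
z_β = 0.82 · √(18/2) - 3.090
z_β = 0.82 · 3.000 - 3.090
z_β = -0.630

Power = Φ(z_β) = Φ(-0.630) ≈ 0.264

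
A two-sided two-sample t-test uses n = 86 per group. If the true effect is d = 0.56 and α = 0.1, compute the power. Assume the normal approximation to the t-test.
Power ≈ 0.98

Power calculation (two-sample t-test, normal approximation):
z_β = d · √(n/2) - z_{α/2}
z_β = 0.56 · √(86/2) - 1.645
z_β = 0.56 · 6.557 - 1.645
z_β = 2.027

Power = Φ(z_β) = Φ(2.027) ≈ 0.979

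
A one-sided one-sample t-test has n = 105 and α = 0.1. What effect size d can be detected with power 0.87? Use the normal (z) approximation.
d ≈ 0.23

Minimum detectable effect (one-sample t-test, normal approximation):
d = (z_α + z_β) / √n
d = (1.282 + 1.126) / √105
d = 2.408 / 10.247
d ≈ 0.23

By Cohen's convention (0.2 small / 0.5 medium / 0.8 large): small effect.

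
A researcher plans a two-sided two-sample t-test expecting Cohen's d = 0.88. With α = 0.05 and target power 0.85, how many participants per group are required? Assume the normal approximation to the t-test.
n = 24 per group

Sample size formula (two-sample t-test, normal approximation):
n = 2 · ((z_{α/2} + z_β) / d)²

z_{α/2} = 1.960 (for α = 0.05, two-sided)
z_β = 1.036 (for power = 0.85)
d = 0.88

n = 2 · ((1.960 + 1.036) / 0.88)²
n = 2 · (3.405)²
n ≈ 23.19
Round up to the next whole number: n = 24 per group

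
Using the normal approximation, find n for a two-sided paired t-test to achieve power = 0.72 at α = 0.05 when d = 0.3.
n = 72 pairs

Sample size formula (paired t-test, normal approximation):
n = ((z_{α/2} + z_β) / d)²

z_{α/2} = 1.960 (for α = 0.05, two-sided)
z_β = 0.583 (for power = 0.72)
d = 0.3

n = ((1.960 + 0.583) / 0.3)²
n = (8.477)²
n ≈ 71.86
Round up to the next whole number: n = 72 pairs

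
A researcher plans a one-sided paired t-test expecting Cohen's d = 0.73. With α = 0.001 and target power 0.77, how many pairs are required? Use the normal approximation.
n = 28 pairs

Sample size formula (paired t-test, normal approximation):
n = ((z_α + z_β) / d)²

z_α = 3.090 (for α = 0.001, one-sided)
z_β = 0.739 (for power = 0.77)
d = 0.73

n = ((3.090 + 0.739) / 0.73)²
n = (5.245)²
n ≈ 27.51
Round up to the next whole number: n = 28 pairs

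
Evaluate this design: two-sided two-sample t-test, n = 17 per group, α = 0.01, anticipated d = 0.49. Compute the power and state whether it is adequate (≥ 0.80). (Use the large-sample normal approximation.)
Power ≈ 0.13; the study is underpowered (power < 0.80)

Power calculation (two-sample t-test, normal approximation):
z_β = d · √(n/2) - z_{α/2}
z_β = 0.49 · √(17/2) - 2.576
z_β = 0.49 · 2.915 - 2.576
z_β = -1.147

Power = Φ(z_β) = Φ(-1.147) ≈ 0.126

Effect size d = 0.49 is small by Cohen's convention (0.2/0.5/0.8).

Threshold: power ≥ 0.80 is conventionally adequate.
Power ≈ 0.13 → the study is underpowered (power < 0.80).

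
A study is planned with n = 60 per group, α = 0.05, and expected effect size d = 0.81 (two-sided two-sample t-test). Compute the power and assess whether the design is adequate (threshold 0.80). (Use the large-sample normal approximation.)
Power ≈ 0.99; the study is adequately powered (power ≥ 0.80)

Power calculation (two-sample t-test, normal approximation):
z_β = d · √(n/2) - z_{α/2}
z_β = 0.81 · √(60/2) - 1.960
z_β = 0.81 · 5.477 - 1.960
z_β = 2.477

Power = Φ(z_β) = Φ(2.477) ≈ 0.993

Effect size d = 0.81 is large by Cohen's convention (0.2/0.5/0.8).

Threshold: power ≥ 0.80 is conventionally adequate.
Power ≈ 0.99 → the study is adequately powered (power ≥ 0.80).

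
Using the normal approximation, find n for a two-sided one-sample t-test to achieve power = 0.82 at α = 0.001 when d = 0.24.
n = 308

Sample size formula (one-sample t-test, normal approximation):
n = ((z_{α/2} + z_β) / d)²

z_{α/2} = 3.291 (for α = 0.001, two-sided)
z_β = 0.915 (for power = 0.82)
d = 0.24

n = ((3.291 + 0.915) / 0.24)²
n = (17.525)²
n ≈ 307.13
Round up to the next whole number: n = 308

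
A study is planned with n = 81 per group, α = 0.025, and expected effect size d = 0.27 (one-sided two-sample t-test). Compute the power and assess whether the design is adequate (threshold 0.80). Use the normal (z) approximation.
Power ≈ 0.40; the study is underpowered (power < 0.80)

Power calculation (two-sample t-test, normal approximation):
z_β = d · √(n/2) - z_α
z_β = 0.27 · √(81/2) - 1.960
z_β = 0.27 · 6.364 - 1.960
z_β = -0.242

Power = Φ(z_β) = Φ(-0.242) ≈ 0.405

Effect size d = 0.27 is small by Cohen's convention (0.2/0.5/0.8).

Threshold: power ≥ 0.80 is conventionally adequate.
Power ≈ 0.40 → the study is underpowered (power < 0.80).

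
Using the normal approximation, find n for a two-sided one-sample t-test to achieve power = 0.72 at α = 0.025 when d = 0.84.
n = 12

Sample size formula (one-sample t-test, normal approximation):
n = ((z_{α/2} + z_β) / d)²

z_{α/2} = 2.241 (for α = 0.025, two-sided)
z_β = 0.583 (for power = 0.72)
d = 0.84

n = ((2.241 + 0.583) / 0.84)²
n = (3.362)²
n ≈ 11.30
Round up to the next whole number: n = 12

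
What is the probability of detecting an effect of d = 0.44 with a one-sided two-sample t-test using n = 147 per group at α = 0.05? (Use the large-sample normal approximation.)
Power ≈ 0.98

Power calculation (two-sample t-test, normal approximation):
z_β = d · √(n/2) - z_α
z_β = 0.44 · √(147/2) - 1.645
z_β = 0.44 · 8.573 - 1.645
z_β = 2.127

Power = Φ(z_β) = Φ(2.127) ≈ 0.983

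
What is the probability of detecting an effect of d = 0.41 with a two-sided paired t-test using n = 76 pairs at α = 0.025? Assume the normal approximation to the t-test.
Power ≈ 0.91

Power calculation (paired t-test, normal approximation):
z_β = d · √n - z_{α/2}
z_β = 0.41 · √76 - 2.241
z_β = 0.41 · 8.718 - 2.241
z_β = 1.333

Power = Φ(z_β) = Φ(1.333) ≈ 0.909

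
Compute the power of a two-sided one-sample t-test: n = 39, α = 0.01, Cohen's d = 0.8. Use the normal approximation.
Power ≈ 0.99

Power calculation (one-sample t-test, normal approximation):
z_β = d · √n - z_{α/2}
z_β = 0.8 · √39 - 2.576
z_β = 0.8 · 6.245 - 2.576
z_β = 2.420

Power = Φ(z_β) = Φ(2.420) ≈ 0.992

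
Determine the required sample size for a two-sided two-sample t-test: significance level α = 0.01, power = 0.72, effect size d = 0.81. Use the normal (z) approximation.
n = 31 per group

Sample size formula (two-sample t-test, normal approximation):
n = 2 · ((z_{α/2} + z_β) / d)²

z_{α/2} = 2.576 (for α = 0.01, two-sided)
z_β = 0.583 (for power = 0.72)
d = 0.81

n = 2 · ((2.576 + 0.583) / 0.81)²
n = 2 · (3.900)²
n ≈ 30.42
Round up to the next whole number: n = 31 per group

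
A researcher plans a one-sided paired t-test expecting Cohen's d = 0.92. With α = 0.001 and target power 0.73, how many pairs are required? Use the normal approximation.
n = 17 pairs

Sample size formula (paired t-test, normal approximation):
n = ((z_α + z_β) / d)²

z_α = 3.090 (for α = 0.001, one-sided)
z_β = 0.613 (for power = 0.73)
d = 0.92

n = ((3.090 + 0.613) / 0.92)²
n = (4.025)²
n ≈ 16.20
Round up to the next whole number: n = 17 pairs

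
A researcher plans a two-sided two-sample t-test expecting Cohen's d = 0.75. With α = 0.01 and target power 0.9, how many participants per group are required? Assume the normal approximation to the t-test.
n = 53 per group

Sample size formula (two-sample t-test, normal approximation):
n = 2 · ((z_{α/2} + z_β) / d)²

z_{α/2} = 2.576 (for α = 0.01, two-sided)
z_β = 1.282 (for power = 0.9)
d = 0.75

n = 2 · ((2.576 + 1.282) / 0.75)²
n = 2 · (5.144)²
n ≈ 52.92
Round up to the next whole number: n = 53 per group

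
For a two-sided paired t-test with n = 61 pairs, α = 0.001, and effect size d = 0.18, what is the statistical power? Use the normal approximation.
Power ≈ 0.03

Power calculation (paired t-test, normal approximation):
z_β = d · √n - z_{α/2}
z_β = 0.18 · √61 - 3.291
z_β = 0.18 · 7.810 - 3.291
z_β = -1.885

Power = Φ(z_β) = Φ(-1.885) ≈ 0.030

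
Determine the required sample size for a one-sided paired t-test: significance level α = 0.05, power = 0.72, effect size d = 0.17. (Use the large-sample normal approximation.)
n = 172 pairs

Sample size formula (paired t-test, normal approximation):
n = ((z_α + z_β) / d)²

z_α = 1.645 (for α = 0.05, one-sided)
z_β = 0.583 (for power = 0.72)
d = 0.17

n = ((1.645 + 0.583) / 0.17)²
n = (13.106)²
n ≈ 171.77
Round up to the next whole number: n = 172 pairs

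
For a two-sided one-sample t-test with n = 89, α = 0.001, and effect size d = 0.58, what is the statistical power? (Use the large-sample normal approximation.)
Power ≈ 0.99

Power calculation (one-sample t-test, normal approximation):
z_β = d · √n - z_{α/2}
z_β = 0.58 · √89 - 3.291
z_β = 0.58 · 9.434 - 3.291
z_β = 2.181

Power = Φ(z_β) = Φ(2.181) ≈ 0.985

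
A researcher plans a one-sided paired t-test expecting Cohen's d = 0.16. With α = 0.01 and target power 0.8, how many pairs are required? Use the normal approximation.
n = 393 pairs

Sample size formula (paired t-test, normal approximation):
n = ((z_α + z_β) / d)²

z_α = 2.326 (for α = 0.01, one-sided)
z_β = 0.842 (for power = 0.8)
d = 0.16

n = ((2.326 + 0.842) / 0.16)²
n = (19.800)²
n ≈ 392.04
Round up to the next whole number: n = 393 pairs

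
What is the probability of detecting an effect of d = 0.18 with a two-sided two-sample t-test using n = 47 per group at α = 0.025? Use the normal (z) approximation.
Power ≈ 0.09

Power calculation (two-sample t-test, normal approximation):
z_β = d · √(n/2) - z_{α/2}
z_β = 0.18 · √(47/2) - 2.241
z_β = 0.18 · 4.848 - 2.241
z_β = -1.369

Power = Φ(z_β) = Φ(-1.369) ≈ 0.086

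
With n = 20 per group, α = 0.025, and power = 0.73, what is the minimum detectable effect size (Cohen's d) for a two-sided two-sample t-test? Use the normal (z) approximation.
d ≈ 0.90

Minimum detectable effect (two-sample t-test, normal approximation):
d = (z_{α/2} + z_β) / √(n/2)
d = (2.241 + 0.613) / √(20/2)
d = 2.854 / 3.162
d ≈ 0.90

By Cohen's convention (0.2 small / 0.5 medium / 0.8 large): large effect.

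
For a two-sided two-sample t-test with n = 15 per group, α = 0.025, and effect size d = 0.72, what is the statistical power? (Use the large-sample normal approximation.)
Power ≈ 0.39

Power calculation (two-sample t-test, normal approximation):
z_β = d · √(n/2) - z_{α/2}
z_β = 0.72 · √(15/2) - 2.241
z_β = 0.72 · 2.739 - 2.241
z_β = -0.270

Power = Φ(z_β) = Φ(-0.270) ≈ 0.394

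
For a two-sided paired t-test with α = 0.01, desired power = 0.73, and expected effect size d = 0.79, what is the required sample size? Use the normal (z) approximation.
n = 17 pairs

Sample size formula (paired t-test, normal approximation):
n = ((z_{α/2} + z_β) / d)²

z_{α/2} = 2.576 (for α = 0.01, two-sided)
z_β = 0.613 (for power = 0.73)
d = 0.79

n = ((2.576 + 0.613) / 0.79)²
n = (4.037)²
n ≈ 16.30
Round up to the next whole number: n = 17 pairs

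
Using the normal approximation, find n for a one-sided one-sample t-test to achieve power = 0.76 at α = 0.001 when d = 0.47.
n = 66

Sample size formula (one-sample t-test, normal approximation):
n = ((z_α + z_β) / d)²

z_α = 3.090 (for α = 0.001, one-sided)
z_β = 0.706 (for power = 0.76)
d = 0.47

n = ((3.090 + 0.706) / 0.47)²
n = (8.077)²
n ≈ 65.24
Round up to the next whole number: n = 66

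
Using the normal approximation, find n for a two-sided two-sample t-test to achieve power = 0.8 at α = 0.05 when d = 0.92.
n = 19 per group

Sample size formula (two-sample t-test, normal approximation):
n = 2 · ((z_{α/2} + z_β) / d)²

z_{α/2} = 1.960 (for α = 0.05, two-sided)
z_β = 0.842 (for power = 0.8)
d = 0.92

n = 2 · ((1.960 + 0.842) / 0.92)²
n = 2 · (3.046)²
n ≈ 18.56
Round up to the next whole number: n = 19 per group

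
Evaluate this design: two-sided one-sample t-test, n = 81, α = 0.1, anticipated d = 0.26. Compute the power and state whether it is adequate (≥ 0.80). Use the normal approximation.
Power ≈ 0.76; the study is underpowered (power < 0.80)

Power calculation (one-sample t-test, normal approximation):
z_β = d · √n - z_{α/2}
z_β = 0.26 · √81 - 1.645
z_β = 0.26 · 9.000 - 1.645
z_β = 0.695

Power = Φ(z_β) = Φ(0.695) ≈ 0.757

Effect size d = 0.26 is small by Cohen's convention (0.2/0.5/0.8).

Threshold: power ≥ 0.80 is conventionally adequate.
Power ≈ 0.76 → the study is underpowered (power < 0.80).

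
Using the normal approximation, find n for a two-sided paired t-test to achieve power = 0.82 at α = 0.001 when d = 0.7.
n = 37 pairs

Sample size formula (paired t-test, normal approximation):
n = ((z_{α/2} + z_β) / d)²

z_{α/2} = 3.291 (for α = 0.001, two-sided)
z_β = 0.915 (for power = 0.82)
d = 0.7

n = ((3.291 + 0.915) / 0.7)²
n = (6.009)²
n ≈ 36.11
Round up to the next whole number: n = 37 pairs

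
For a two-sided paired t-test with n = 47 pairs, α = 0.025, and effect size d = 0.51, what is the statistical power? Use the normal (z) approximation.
Power ≈ 0.90

Power calculation (paired t-test, normal approximation):
z_β = d · √n - z_{α/2}
z_β = 0.51 · √47 - 2.241
z_β = 0.51 · 6.856 - 2.241
z_β = 1.255

Power = Φ(z_β) = Φ(1.255) ≈ 0.895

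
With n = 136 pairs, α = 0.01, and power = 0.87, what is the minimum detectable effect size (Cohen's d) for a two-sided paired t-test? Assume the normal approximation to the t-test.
d ≈ 0.32

Minimum detectable effect (paired t-test, normal approximation):
d = (z_{α/2} + z_β) / √n
d = (2.576 + 1.126) / √136
d = 3.702 / 11.662
d ≈ 0.32

By Cohen's convention (0.2 small / 0.5 medium / 0.8 large): small effect.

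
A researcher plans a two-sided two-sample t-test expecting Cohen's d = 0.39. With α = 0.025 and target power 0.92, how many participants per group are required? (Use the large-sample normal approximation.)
n = 175 per group

Sample size formula (two-sample t-test, normal approximation):
n = 2 · ((z_{α/2} + z_β) / d)²

z_{α/2} = 2.241 (for α = 0.025, two-sided)
z_β = 1.405 (for power = 0.92)
d = 0.39

n = 2 · ((2.241 + 1.405) / 0.39)²
n = 2 · (9.349)²
n ≈ 174.81
Round up to the next whole number: n = 175 per group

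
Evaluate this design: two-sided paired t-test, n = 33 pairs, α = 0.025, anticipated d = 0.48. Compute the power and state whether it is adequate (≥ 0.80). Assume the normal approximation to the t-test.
Power ≈ 0.70; the study is underpowered (power < 0.80)

Power calculation (paired t-test, normal approximation):
z_β = d · √n - z_{α/2}
z_β = 0.48 · √33 - 2.241
z_β = 0.48 · 5.745 - 2.241
z_β = 0.516

Power = Φ(z_β) = Φ(0.516) ≈ 0.697

Effect size d = 0.48 is small by Cohen's convention (0.2/0.5/0.8).

Threshold: power ≥ 0.80 is conventionally adequate.
Power ≈ 0.70 → the study is underpowered (power < 0.80).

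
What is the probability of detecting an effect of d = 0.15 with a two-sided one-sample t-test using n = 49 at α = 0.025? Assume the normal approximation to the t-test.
Power ≈ 0.12

Power calculation (one-sample t-test, normal approximation):
z_β = d · √n - z_{α/2}
z_β = 0.15 · √49 - 2.241
z_β = 0.15 · 7.000 - 2.241
z_β = -1.191

Power = Φ(z_β) = Φ(-1.191) ≈ 0.117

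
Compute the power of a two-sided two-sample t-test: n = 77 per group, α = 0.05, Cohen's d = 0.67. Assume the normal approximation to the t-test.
Power ≈ 0.99

Power calculation (two-sample t-test, normal approximation):
z_β = d · √(n/2) - z_{α/2}
z_β = 0.67 · √(77/2) - 1.960
z_β = 0.67 · 6.205 - 1.960
z_β = 2.197

Power = Φ(z_β) = Φ(2.197) ≈ 0.986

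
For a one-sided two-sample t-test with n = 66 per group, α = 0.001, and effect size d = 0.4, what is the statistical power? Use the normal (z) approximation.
Power ≈ 0.21

Power calculation (two-sample t-test, normal approximation):
z_β = d · √(n/2) - z_α
z_β = 0.4 · √(66/2) - 3.090
z_β = 0.4 · 5.745 - 3.090
z_β = -0.792

Power = Φ(z_β) = Φ(-0.792) ≈ 0.214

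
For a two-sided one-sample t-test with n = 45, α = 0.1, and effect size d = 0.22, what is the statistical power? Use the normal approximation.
Power ≈ 0.43

Power calculation (one-sample t-test, normal approximation):
z_β = d · √n - z_{α/2}
z_β = 0.22 · √45 - 1.645
z_β = 0.22 · 6.708 - 1.645
z_β = -0.169

Power = Φ(z_β) = Φ(-0.169) ≈ 0.433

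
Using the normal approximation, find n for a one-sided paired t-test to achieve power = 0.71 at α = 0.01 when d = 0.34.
n = 72 pairs

Sample size formula (paired t-test, normal approximation):
n = ((z_α + z_β) / d)²

z_α = 2.326 (for α = 0.01, one-sided)
z_β = 0.553 (for power = 0.71)
d = 0.34

n = ((2.326 + 0.553) / 0.34)²
n = (8.468)²
n ≈ 71.71
Round up to the next whole number: n = 72 pairs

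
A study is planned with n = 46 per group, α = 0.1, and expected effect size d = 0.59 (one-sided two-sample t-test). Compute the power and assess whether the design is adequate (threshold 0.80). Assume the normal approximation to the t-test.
Power ≈ 0.94; the study is adequately powered (power ≥ 0.80)

Power calculation (two-sample t-test, normal approximation):
z_β = d · √(n/2) - z_α
z_β = 0.59 · √(46/2) - 1.282
z_β = 0.59 · 4.796 - 1.282
z_β = 1.548

Power = Φ(z_β) = Φ(1.548) ≈ 0.939

Effect size d = 0.59 is medium by Cohen's convention (0.2/0.5/0.8).

Threshold: power ≥ 0.80 is conventionally adequate.
Power ≈ 0.94 → the study is adequately powered (power ≥ 0.80).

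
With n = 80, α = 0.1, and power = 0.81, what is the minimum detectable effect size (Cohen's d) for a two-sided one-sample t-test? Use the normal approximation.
d ≈ 0.28

Minimum detectable effect (one-sample t-test, normal approximation):
d = (z_{α/2} + z_β) / √n
d = (1.645 + 0.878) / √80
d = 2.523 / 8.944
d ≈ 0.28

By Cohen's convention (0.2 small / 0.5 medium / 0.8 large): small effect.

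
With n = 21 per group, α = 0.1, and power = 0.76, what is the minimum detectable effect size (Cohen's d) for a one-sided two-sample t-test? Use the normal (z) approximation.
d ≈ 0.61

Minimum detectable effect (two-sample t-test, normal approximation):
d = (z_α + z_β) / √(n/2)
d = (1.282 + 0.706) / √(21/2)
d = 1.988 / 3.240
d ≈ 0.61

By Cohen's convention (0.2 small / 0.5 medium / 0.8 large): medium effect.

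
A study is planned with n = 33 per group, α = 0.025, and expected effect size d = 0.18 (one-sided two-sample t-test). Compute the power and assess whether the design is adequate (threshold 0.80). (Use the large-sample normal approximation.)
Power ≈ 0.11; the study is underpowered (power < 0.80)

Power calculation (two-sample t-test, normal approximation):
z_β = d · √(n/2) - z_α
z_β = 0.18 · √(33/2) - 1.960
z_β = 0.18 · 4.062 - 1.960
z_β = -1.229

Power = Φ(z_β) = Φ(-1.229) ≈ 0.110

Effect size d = 0.18 is very small by Cohen's convention (0.2/0.5/0.8).

Threshold: power ≥ 0.80 is conventionally adequate.
Power ≈ 0.11 → the study is underpowered (power < 0.80).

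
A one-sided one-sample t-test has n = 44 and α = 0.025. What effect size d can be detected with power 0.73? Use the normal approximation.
d ≈ 0.39

Minimum detectable effect (one-sample t-test, normal approximation):
d = (z_α + z_β) / √n
d = (1.960 + 0.613) / √44
d = 2.573 / 6.633
d ≈ 0.39

By Cohen's convention (0.2 small / 0.5 medium / 0.8 large): small effect.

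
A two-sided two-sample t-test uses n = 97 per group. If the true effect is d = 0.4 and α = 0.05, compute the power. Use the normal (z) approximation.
Power ≈ 0.80

Power calculation (two-sample t-test, normal approximation):
z_β = d · √(n/2) - z_{α/2}
z_β = 0.4 · √(97/2) - 1.960
z_β = 0.4 · 6.964 - 1.960
z_β = 0.826

Power = Φ(z_β) = Φ(0.826) ≈ 0.796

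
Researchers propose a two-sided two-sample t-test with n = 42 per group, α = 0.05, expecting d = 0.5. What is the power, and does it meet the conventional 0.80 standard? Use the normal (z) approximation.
Power ≈ 0.63; the study is underpowered (power < 0.80)

Power calculation (two-sample t-test, normal approximation):
z_β = d · √(n/2) - z_{α/2}
z_β = 0.5 · √(42/2) - 1.960
z_β = 0.5 · 4.583 - 1.960
z_β = 0.331

Power = Φ(z_β) = Φ(0.331) ≈ 0.630

Effect size d = 0.5 is medium by Cohen's convention (0.2/0.5/0.8).

Threshold: power ≥ 0.80 is conventionally adequate.
Power ≈ 0.63 → the study is underpowered (power < 0.80).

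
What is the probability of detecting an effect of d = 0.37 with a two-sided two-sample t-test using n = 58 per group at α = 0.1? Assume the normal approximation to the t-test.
Power ≈ 0.64

Power calculation (two-sample t-test, normal approximation):
z_β = d · √(n/2) - z_{α/2}
z_β = 0.37 · √(58/2) - 1.645
z_β = 0.37 · 5.385 - 1.645
z_β = 0.348

Power = Φ(z_β) = Φ(0.348) ≈ 0.636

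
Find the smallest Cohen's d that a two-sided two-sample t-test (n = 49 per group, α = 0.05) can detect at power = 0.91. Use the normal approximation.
d ≈ 0.67

Minimum detectable effect (two-sample t-test, normal approximation):
d = (z_{α/2} + z_β) / √(n/2)
d = (1.960 + 1.341) / √(49/2)
d = 3.301 / 4.950
d ≈ 0.67

By Cohen's convention (0.2 small / 0.5 medium / 0.8 large): medium effect.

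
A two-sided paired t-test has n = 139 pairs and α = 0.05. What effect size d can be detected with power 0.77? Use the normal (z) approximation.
d ≈ 0.23

Minimum detectable effect (paired t-test, normal approximation):
d = (z_{α/2} + z_β) / √n
d = (1.960 + 0.739) / √139
d = 2.699 / 11.790
d ≈ 0.23

By Cohen's convention (0.2 small / 0.5 medium / 0.8 large): small effect.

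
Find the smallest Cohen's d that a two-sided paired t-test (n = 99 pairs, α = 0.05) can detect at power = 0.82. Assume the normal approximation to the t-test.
d ≈ 0.29

Minimum detectable effect (paired t-test, normal approximation):
d = (z_{α/2} + z_β) / √n
d = (1.960 + 0.915) / √99
d = 2.875 / 9.950
d ≈ 0.29

By Cohen's convention (0.2 small / 0.5 medium / 0.8 large): small effect.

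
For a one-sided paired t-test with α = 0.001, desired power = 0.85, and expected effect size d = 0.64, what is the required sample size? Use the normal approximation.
n = 42 pairs

Sample size formula (paired t-test, normal approximation):
n = ((z_α + z_β) / d)²

z_α = 3.090 (for α = 0.001, one-sided)
z_β = 1.036 (for power = 0.85)
d = 0.64

n = ((3.090 + 1.036) / 0.64)²
n = (6.447)²
n ≈ 41.56
Round up to the next whole number: n = 42 pairs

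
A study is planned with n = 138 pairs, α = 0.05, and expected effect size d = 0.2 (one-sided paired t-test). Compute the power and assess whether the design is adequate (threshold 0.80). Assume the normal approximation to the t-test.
Power ≈ 0.76; the study is underpowered (power < 0.80)

Power calculation (paired t-test, normal approximation):
z_β = d · √n - z_α
z_β = 0.2 · √138 - 1.645
z_β = 0.2 · 11.747 - 1.645
z_β = 0.705

Power = Φ(z_β) = Φ(0.705) ≈ 0.759

Effect size d = 0.2 is small by Cohen's convention (0.2/0.5/0.8).

Threshold: power ≥ 0.80 is conventionally adequate.
Power ≈ 0.76 → the study is underpowered (power < 0.80).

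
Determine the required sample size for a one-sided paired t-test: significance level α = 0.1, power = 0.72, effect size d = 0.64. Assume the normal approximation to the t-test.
n = 9 pairs

Sample size formula (paired t-test, normal approximation):
n = ((z_α + z_β) / d)²

z_α = 1.282 (for α = 0.1, one-sided)
z_β = 0.583 (for power = 0.72)
d = 0.64

n = ((1.282 + 0.583) / 0.64)²
n = (2.914)²
n ≈ 8.49
Round up to the next whole number: n = 9 pairs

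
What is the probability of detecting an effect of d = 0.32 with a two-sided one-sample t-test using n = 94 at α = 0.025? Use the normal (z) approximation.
Power ≈ 0.81

Power calculation (one-sample t-test, normal approximation):
z_β = d · √n - z_{α/2}
z_β = 0.32 · √94 - 2.241
z_β = 0.32 · 9.695 - 2.241
z_β = 0.861

Power = Φ(z_β) = Φ(0.861) ≈ 0.805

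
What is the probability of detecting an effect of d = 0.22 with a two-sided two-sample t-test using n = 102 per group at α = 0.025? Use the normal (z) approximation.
Power ≈ 0.25

Power calculation (two-sample t-test, normal approximation):
z_β = d · √(n/2) - z_{α/2}
z_β = 0.22 · √(102/2) - 2.241
z_β = 0.22 · 7.141 - 2.241
z_β = -0.670

Power = Φ(z_β) = Φ(-0.670) ≈ 0.251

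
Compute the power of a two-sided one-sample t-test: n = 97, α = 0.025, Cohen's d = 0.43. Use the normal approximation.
Power ≈ 0.98

Power calculation (one-sample t-test, normal approximation):
z_β = d · √n - z_{α/2}
z_β = 0.43 · √97 - 2.241
z_β = 0.43 · 9.849 - 2.241
z_β = 1.994

Power = Φ(z_β) = Φ(1.994) ≈ 0.977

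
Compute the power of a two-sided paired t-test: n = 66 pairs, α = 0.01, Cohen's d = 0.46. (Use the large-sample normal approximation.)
Power ≈ 0.88

Power calculation (paired t-test, normal approximation):
z_β = d · √n - z_{α/2}
z_β = 0.46 · √66 - 2.576
z_β = 0.46 · 8.124 - 2.576
z_β = 1.161

Power = Φ(z_β) = Φ(1.161) ≈ 0.877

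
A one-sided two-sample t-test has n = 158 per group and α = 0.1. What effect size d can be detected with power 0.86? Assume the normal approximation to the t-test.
d ≈ 0.27

Minimum detectable effect (two-sample t-test, normal approximation):
d = (z_α + z_β) / √(n/2)
d = (1.282 + 1.080) / √(158/2)
d = 2.362 / 8.888
d ≈ 0.27

By Cohen's convention (0.2 small / 0.5 medium / 0.8 large): small effect.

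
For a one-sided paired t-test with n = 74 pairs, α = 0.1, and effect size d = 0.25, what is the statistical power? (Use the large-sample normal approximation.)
Power ≈ 0.81

Power calculation (paired t-test, normal approximation):
z_β = d · √n - z_α
z_β = 0.25 · √74 - 1.282
z_β = 0.25 · 8.602 - 1.282
z_β = 0.869

Power = Φ(z_β) = Φ(0.869) ≈ 0.808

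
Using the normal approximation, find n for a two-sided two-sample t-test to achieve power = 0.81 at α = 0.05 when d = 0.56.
n = 52 per group

Sample size formula (two-sample t-test, normal approximation):
n = 2 · ((z_{α/2} + z_β) / d)²

z_{α/2} = 1.960 (for α = 0.05, two-sided)
z_β = 0.878 (for power = 0.81)
d = 0.56

n = 2 · ((1.960 + 0.878) / 0.56)²
n = 2 · (5.068)²
n ≈ 51.37
Round up to the next whole number: n = 52 per group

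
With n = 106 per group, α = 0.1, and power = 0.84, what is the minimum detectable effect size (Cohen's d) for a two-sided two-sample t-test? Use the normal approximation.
d ≈ 0.36

Minimum detectable effect (two-sample t-test, normal approximation):
d = (z_{α/2} + z_β) / √(n/2)
d = (1.645 + 0.994) / √(106/2)
d = 2.639 / 7.280
d ≈ 0.36

By Cohen's convention (0.2 small / 0.5 medium / 0.8 large): small effect.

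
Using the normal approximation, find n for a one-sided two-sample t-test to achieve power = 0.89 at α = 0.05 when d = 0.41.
n = 99 per group

Sample size formula (two-sample t-test, normal approximation):
n = 2 · ((z_α + z_β) / d)²

z_α = 1.645 (for α = 0.05, one-sided)
z_β = 1.227 (for power = 0.89)
d = 0.41

n = 2 · ((1.645 + 1.227) / 0.41)²
n = 2 · (7.005)²
n ≈ 98.14
Round up to the next whole number: n = 99 per group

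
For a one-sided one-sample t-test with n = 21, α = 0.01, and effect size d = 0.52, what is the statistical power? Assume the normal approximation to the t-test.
Power ≈ 0.52

Power calculation (one-sample t-test, normal approximation):
z_β = d · √n - z_α
z_β = 0.52 · √21 - 2.326
z_β = 0.52 · 4.583 - 2.326
z_β = 0.057

Power = Φ(z_β) = Φ(0.057) ≈ 0.523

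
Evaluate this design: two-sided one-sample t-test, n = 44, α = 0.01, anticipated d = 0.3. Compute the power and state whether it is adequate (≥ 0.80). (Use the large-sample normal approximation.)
Power ≈ 0.28; the study is underpowered (power < 0.80)

Power calculation (one-sample t-test, normal approximation):
z_β = d · √n - z_{α/2}
z_β = 0.3 · √44 - 2.576
z_β = 0.3 · 6.633 - 2.576
z_β = -0.586

Power = Φ(z_β) = Φ(-0.586) ≈ 0.279

Effect size d = 0.3 is small by Cohen's convention (0.2/0.5/0.8).

Threshold: power ≥ 0.80 is conventionally adequate.
Power ≈ 0.28 → the study is underpowered (power < 0.80).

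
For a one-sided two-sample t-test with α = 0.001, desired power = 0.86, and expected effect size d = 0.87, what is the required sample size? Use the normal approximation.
n = 46 per group

Sample size formula (two-sample t-test, normal approximation):
n = 2 · ((z_α + z_β) / d)²

z_α = 3.090 (for α = 0.001, one-sided)
z_β = 1.080 (for power = 0.86)
d = 0.87

n = 2 · ((3.090 + 1.080) / 0.87)²
n = 2 · (4.793)²
n ≈ 45.95
Round up to the next whole number: n = 46 per group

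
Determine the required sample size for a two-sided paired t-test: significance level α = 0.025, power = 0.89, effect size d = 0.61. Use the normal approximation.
n = 33 pairs

Sample size formula (paired t-test, normal approximation):
n = ((z_{α/2} + z_β) / d)²

z_{α/2} = 2.241 (for α = 0.025, two-sided)
z_β = 1.227 (for power = 0.89)
d = 0.61

n = ((2.241 + 1.227) / 0.61)²
n = (5.685)²
n ≈ 32.32
Round up to the next whole number: n = 33 pairs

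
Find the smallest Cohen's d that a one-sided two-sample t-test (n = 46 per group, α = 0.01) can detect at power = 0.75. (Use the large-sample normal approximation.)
d ≈ 0.63

Minimum detectable effect (two-sample t-test, normal approximation):
d = (z_α + z_β) / √(n/2)
d = (2.326 + 0.674) / √(46/2)
d = 3.001 / 4.796
d ≈ 0.63

By Cohen's convention (0.2 small / 0.5 medium / 0.8 large): medium effect.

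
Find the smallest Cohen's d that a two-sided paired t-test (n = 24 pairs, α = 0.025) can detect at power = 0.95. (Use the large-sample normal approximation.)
d ≈ 0.79

Minimum detectable effect (paired t-test, normal approximation):
d = (z_{α/2} + z_β) / √n
d = (2.241 + 1.645) / √24
d = 3.886 / 4.899
d ≈ 0.79

By Cohen's convention (0.2 small / 0.5 medium / 0.8 large): medium effect.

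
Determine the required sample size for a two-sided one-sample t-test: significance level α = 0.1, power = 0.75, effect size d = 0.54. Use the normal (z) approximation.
n = 19

Sample size formula (one-sample t-test, normal approximation):
n = ((z_{α/2} + z_β) / d)²

z_{α/2} = 1.645 (for α = 0.1, two-sided)
z_β = 0.674 (for power = 0.75)
d = 0.54

n = ((1.645 + 0.674) / 0.54)²
n = (4.294)²
n ≈ 18.44
Round up to the next whole number: n = 19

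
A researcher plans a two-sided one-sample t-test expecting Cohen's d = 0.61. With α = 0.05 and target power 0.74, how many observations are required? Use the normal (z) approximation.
n = 19

Sample size formula (one-sample t-test, normal approximation):
n = ((z_{α/2} + z_β) / d)²

z_{α/2} = 1.960 (for α = 0.05, two-sided)
z_β = 0.643 (for power = 0.74)
d = 0.61

n = ((1.960 + 0.643) / 0.61)²
n = (4.267)²
n ≈ 18.21
Round up to the next whole number: n = 19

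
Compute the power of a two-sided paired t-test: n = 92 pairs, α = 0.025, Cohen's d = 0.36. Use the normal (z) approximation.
Power ≈ 0.89

Power calculation (paired t-test, normal approximation):
z_β = d · √n - z_{α/2}
z_β = 0.36 · √92 - 2.241
z_β = 0.36 · 9.592 - 2.241
z_β = 1.212

Power = Φ(z_β) = Φ(1.212) ≈ 0.887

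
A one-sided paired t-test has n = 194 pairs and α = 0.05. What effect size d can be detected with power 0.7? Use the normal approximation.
d ≈ 0.16

Minimum detectable effect (paired t-test, normal approximation):
d = (z_α + z_β) / √n
d = (1.645 + 0.524) / √194
d = 2.169 / 13.928
d ≈ 0.16

By Cohen's convention (0.2 small / 0.5 medium / 0.8 large): very small effect.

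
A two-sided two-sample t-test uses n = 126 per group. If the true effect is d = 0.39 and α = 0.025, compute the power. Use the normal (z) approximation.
Power ≈ 0.80

Power calculation (two-sample t-test, normal approximation):
z_β = d · √(n/2) - z_{α/2}
z_β = 0.39 · √(126/2) - 2.241
z_β = 0.39 · 7.937 - 2.241
z_β = 0.854

Power = Φ(z_β) = Φ(0.854) ≈ 0.803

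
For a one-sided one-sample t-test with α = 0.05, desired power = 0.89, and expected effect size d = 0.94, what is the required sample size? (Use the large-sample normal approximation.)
n = 10

Sample size formula (one-sample t-test, normal approximation):
n = ((z_α + z_β) / d)²

z_α = 1.645 (for α = 0.05, one-sided)
z_β = 1.227 (for power = 0.89)
d = 0.94

n = ((1.645 + 1.227) / 0.94)²
n = (3.055)²
n ≈ 9.33
Round up to the next whole number: n = 10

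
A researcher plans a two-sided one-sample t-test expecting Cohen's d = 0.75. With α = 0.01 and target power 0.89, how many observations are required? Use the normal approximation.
n = 26

Sample size formula (one-sample t-test, normal approximation):
n = ((z_{α/2} + z_β) / d)²

z_{α/2} = 2.576 (for α = 0.01, two-sided)
z_β = 1.227 (for power = 0.89)
d = 0.75

n = ((2.576 + 1.227) / 0.75)²
n = (5.071)²
n ≈ 25.72
Round up to the next whole number: n = 26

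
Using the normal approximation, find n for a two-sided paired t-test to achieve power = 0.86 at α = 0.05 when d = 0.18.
n = 286 pairs

Sample size formula (paired t-test, normal approximation):
n = ((z_{α/2} + z_β) / d)²

z_{α/2} = 1.960 (for α = 0.05, two-sided)
z_β = 1.080 (for power = 0.86)
d = 0.18

n = ((1.960 + 1.080) / 0.18)²
n = (16.889)²
n ≈ 285.24
Round up to the next whole number: n = 286 pairs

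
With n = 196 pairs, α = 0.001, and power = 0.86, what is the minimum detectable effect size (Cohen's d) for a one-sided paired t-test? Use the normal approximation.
d ≈ 0.30

Minimum detectable effect (paired t-test, normal approximation):
d = (z_α + z_β) / √n
d = (3.090 + 1.080) / √196
d = 4.171 / 14.000
d ≈ 0.30

By Cohen's convention (0.2 small / 0.5 medium / 0.8 large): small effect.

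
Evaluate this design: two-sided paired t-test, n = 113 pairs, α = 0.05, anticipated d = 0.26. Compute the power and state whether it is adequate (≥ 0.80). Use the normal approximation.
Power ≈ 0.79; the study is underpowered (power < 0.80)

Power calculation (paired t-test, normal approximation):
z_β = d · √n - z_{α/2}
z_β = 0.26 · √113 - 1.960
z_β = 0.26 · 10.630 - 1.960
z_β = 0.804

Power = Φ(z_β) = Φ(0.804) ≈ 0.789

Effect size d = 0.26 is small by Cohen's convention (0.2/0.5/0.8).

Threshold: power ≥ 0.80 is conventionally adequate.
Power ≈ 0.79 → the study is underpowered (power < 0.80).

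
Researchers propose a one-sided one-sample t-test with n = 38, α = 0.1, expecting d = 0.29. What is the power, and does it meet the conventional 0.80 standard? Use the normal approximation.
Power ≈ 0.69; the study is underpowered (power < 0.80)

Power calculation (one-sample t-test, normal approximation):
z_β = d · √n - z_α
z_β = 0.29 · √38 - 1.282
z_β = 0.29 · 6.164 - 1.282
z_β = 0.506

Power = Φ(z_β) = Φ(0.506) ≈ 0.694

Effect size d = 0.29 is small by Cohen's convention (0.2/0.5/0.8).

Threshold: power ≥ 0.80 is conventionally adequate.
Power ≈ 0.69 → the study is underpowered (power < 0.80).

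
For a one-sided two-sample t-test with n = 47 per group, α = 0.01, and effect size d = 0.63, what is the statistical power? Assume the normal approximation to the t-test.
Power ≈ 0.77

Power calculation (two-sample t-test, normal approximation):
z_β = d · √(n/2) - z_α
z_β = 0.63 · √(47/2) - 2.326
z_β = 0.63 · 4.848 - 2.326
z_β = 0.728

Power = Φ(z_β) = Φ(0.728) ≈ 0.767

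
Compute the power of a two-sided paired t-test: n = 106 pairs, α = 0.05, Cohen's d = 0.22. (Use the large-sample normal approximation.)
Power ≈ 0.62

Power calculation (paired t-test, normal approximation):
z_β = d · √n - z_{α/2}
z_β = 0.22 · √106 - 1.960
z_β = 0.22 · 10.296 - 1.960
z_β = 0.305

Power = Φ(z_β) = Φ(0.305) ≈ 0.620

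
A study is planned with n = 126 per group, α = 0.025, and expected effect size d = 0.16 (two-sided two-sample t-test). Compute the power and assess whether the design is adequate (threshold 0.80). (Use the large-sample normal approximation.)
Power ≈ 0.17; the study is underpowered (power < 0.80)

Power calculation (two-sample t-test, normal approximation):
z_β = d · √(n/2) - z_{α/2}
z_β = 0.16 · √(126/2) - 2.241
z_β = 0.16 · 7.937 - 2.241
z_β = -0.971

Power = Φ(z_β) = Φ(-0.971) ≈ 0.166

Effect size d = 0.16 is very small by Cohen's convention (0.2/0.5/0.8).

Threshold: power ≥ 0.80 is conventionally adequate.
Power ≈ 0.17 → the study is underpowered (power < 0.80).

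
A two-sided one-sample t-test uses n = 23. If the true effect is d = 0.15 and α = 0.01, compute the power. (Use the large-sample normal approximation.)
Power ≈ 0.03

Power calculation (one-sample t-test, normal approximation):
z_β = d · √n - z_{α/2}
z_β = 0.15 · √23 - 2.576
z_β = 0.15 · 4.796 - 2.576
z_β = -1.856

Power = Φ(z_β) = Φ(-1.856) ≈ 0.032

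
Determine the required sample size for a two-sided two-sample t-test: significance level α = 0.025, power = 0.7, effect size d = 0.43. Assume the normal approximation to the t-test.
n = 83 per group

Sample size formula (two-sample t-test, normal approximation):
n = 2 · ((z_{α/2} + z_β) / d)²

z_{α/2} = 2.241 (for α = 0.025, two-sided)
z_β = 0.524 (for power = 0.7)
d = 0.43

n = 2 · ((2.241 + 0.524) / 0.43)²
n = 2 · (6.430)²
n ≈ 82.69
Round up to the next whole number: n = 83 per group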